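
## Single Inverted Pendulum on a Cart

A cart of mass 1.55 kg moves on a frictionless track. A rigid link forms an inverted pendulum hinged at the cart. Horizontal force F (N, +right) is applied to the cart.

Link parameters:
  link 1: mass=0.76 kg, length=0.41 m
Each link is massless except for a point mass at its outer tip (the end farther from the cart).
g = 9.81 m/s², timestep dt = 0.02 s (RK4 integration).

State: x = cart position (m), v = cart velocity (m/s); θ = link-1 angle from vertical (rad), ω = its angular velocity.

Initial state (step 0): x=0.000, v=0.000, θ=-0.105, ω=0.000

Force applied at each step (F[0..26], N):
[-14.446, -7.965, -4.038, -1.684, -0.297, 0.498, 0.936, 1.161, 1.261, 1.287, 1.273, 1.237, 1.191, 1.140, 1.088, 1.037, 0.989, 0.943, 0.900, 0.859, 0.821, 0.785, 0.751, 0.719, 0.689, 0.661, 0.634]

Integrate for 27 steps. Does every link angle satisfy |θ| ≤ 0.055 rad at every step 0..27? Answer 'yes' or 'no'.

Answer: no

Derivation:
apply F[0]=-14.446 → step 1: x=-0.002, v=-0.176, θ=-0.101, ω=0.376
apply F[1]=-7.965 → step 2: x=-0.006, v=-0.269, θ=-0.092, ω=0.556
apply F[2]=-4.038 → step 3: x=-0.012, v=-0.313, θ=-0.080, ω=0.622
apply F[3]=-1.684 → step 4: x=-0.018, v=-0.327, θ=-0.068, ω=0.622
apply F[4]=-0.297 → step 5: x=-0.025, v=-0.325, θ=-0.056, ω=0.588
apply F[5]=+0.498 → step 6: x=-0.031, v=-0.314, θ=-0.044, ω=0.537
apply F[6]=+0.936 → step 7: x=-0.037, v=-0.298, θ=-0.034, ω=0.479
apply F[7]=+1.161 → step 8: x=-0.043, v=-0.281, θ=-0.025, ω=0.422
apply F[8]=+1.261 → step 9: x=-0.049, v=-0.262, θ=-0.017, ω=0.367
apply F[9]=+1.287 → step 10: x=-0.054, v=-0.244, θ=-0.011, ω=0.317
apply F[10]=+1.273 → step 11: x=-0.058, v=-0.227, θ=-0.005, ω=0.271
apply F[11]=+1.237 → step 12: x=-0.063, v=-0.211, θ=0.000, ω=0.231
apply F[12]=+1.191 → step 13: x=-0.067, v=-0.196, θ=0.005, ω=0.195
apply F[13]=+1.140 → step 14: x=-0.071, v=-0.182, θ=0.008, ω=0.164
apply F[14]=+1.088 → step 15: x=-0.074, v=-0.169, θ=0.011, ω=0.136
apply F[15]=+1.037 → step 16: x=-0.077, v=-0.156, θ=0.014, ω=0.113
apply F[16]=+0.989 → step 17: x=-0.080, v=-0.145, θ=0.016, ω=0.092
apply F[17]=+0.943 → step 18: x=-0.083, v=-0.135, θ=0.017, ω=0.074
apply F[18]=+0.900 → step 19: x=-0.086, v=-0.125, θ=0.019, ω=0.059
apply F[19]=+0.859 → step 20: x=-0.088, v=-0.115, θ=0.020, ω=0.045
apply F[20]=+0.821 → step 21: x=-0.090, v=-0.107, θ=0.020, ω=0.034
apply F[21]=+0.785 → step 22: x=-0.093, v=-0.099, θ=0.021, ω=0.024
apply F[22]=+0.751 → step 23: x=-0.094, v=-0.091, θ=0.021, ω=0.015
apply F[23]=+0.719 → step 24: x=-0.096, v=-0.084, θ=0.022, ω=0.008
apply F[24]=+0.689 → step 25: x=-0.098, v=-0.077, θ=0.022, ω=0.002
apply F[25]=+0.661 → step 26: x=-0.099, v=-0.071, θ=0.022, ω=-0.003
apply F[26]=+0.634 → step 27: x=-0.101, v=-0.065, θ=0.022, ω=-0.008
Max |angle| over trajectory = 0.105 rad; bound = 0.055 → exceeded.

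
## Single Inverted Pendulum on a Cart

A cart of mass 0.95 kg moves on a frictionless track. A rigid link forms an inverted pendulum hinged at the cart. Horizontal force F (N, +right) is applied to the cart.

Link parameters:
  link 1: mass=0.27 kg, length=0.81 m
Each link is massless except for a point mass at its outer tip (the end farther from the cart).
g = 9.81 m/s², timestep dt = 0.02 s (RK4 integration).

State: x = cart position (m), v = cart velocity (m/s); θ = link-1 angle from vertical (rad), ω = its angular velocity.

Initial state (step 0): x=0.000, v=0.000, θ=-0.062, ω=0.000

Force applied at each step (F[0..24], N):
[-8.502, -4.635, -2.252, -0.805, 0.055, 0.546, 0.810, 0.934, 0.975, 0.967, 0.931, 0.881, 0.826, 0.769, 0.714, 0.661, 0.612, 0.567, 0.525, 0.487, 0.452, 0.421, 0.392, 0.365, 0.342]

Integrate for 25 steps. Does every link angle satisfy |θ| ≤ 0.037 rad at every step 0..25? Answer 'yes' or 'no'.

apply F[0]=-8.502 → step 1: x=-0.002, v=-0.175, θ=-0.060, ω=0.201
apply F[1]=-4.635 → step 2: x=-0.006, v=-0.270, θ=-0.055, ω=0.304
apply F[2]=-2.252 → step 3: x=-0.012, v=-0.314, θ=-0.048, ω=0.346
apply F[3]=-0.805 → step 4: x=-0.018, v=-0.329, θ=-0.041, ω=0.353
apply F[4]=+0.055 → step 5: x=-0.025, v=-0.325, θ=-0.035, ω=0.340
apply F[5]=+0.546 → step 6: x=-0.031, v=-0.312, θ=-0.028, ω=0.316
apply F[6]=+0.810 → step 7: x=-0.037, v=-0.294, θ=-0.022, ω=0.287
apply F[7]=+0.934 → step 8: x=-0.043, v=-0.273, θ=-0.017, ω=0.257
apply F[8]=+0.975 → step 9: x=-0.048, v=-0.252, θ=-0.012, ω=0.227
apply F[9]=+0.967 → step 10: x=-0.053, v=-0.231, θ=-0.007, ω=0.199
apply F[10]=+0.931 → step 11: x=-0.058, v=-0.211, θ=-0.004, ω=0.173
apply F[11]=+0.881 → step 12: x=-0.062, v=-0.192, θ=-0.001, ω=0.149
apply F[12]=+0.826 → step 13: x=-0.065, v=-0.175, θ=0.002, ω=0.128
apply F[13]=+0.769 → step 14: x=-0.069, v=-0.159, θ=0.005, ω=0.109
apply F[14]=+0.714 → step 15: x=-0.072, v=-0.144, θ=0.007, ω=0.093
apply F[15]=+0.661 → step 16: x=-0.074, v=-0.131, θ=0.008, ω=0.078
apply F[16]=+0.612 → step 17: x=-0.077, v=-0.118, θ=0.010, ω=0.065
apply F[17]=+0.567 → step 18: x=-0.079, v=-0.107, θ=0.011, ω=0.053
apply F[18]=+0.525 → step 19: x=-0.081, v=-0.097, θ=0.012, ω=0.043
apply F[19]=+0.487 → step 20: x=-0.083, v=-0.087, θ=0.013, ω=0.034
apply F[20]=+0.452 → step 21: x=-0.085, v=-0.078, θ=0.013, ω=0.027
apply F[21]=+0.421 → step 22: x=-0.086, v=-0.070, θ=0.014, ω=0.020
apply F[22]=+0.392 → step 23: x=-0.088, v=-0.063, θ=0.014, ω=0.014
apply F[23]=+0.365 → step 24: x=-0.089, v=-0.056, θ=0.014, ω=0.009
apply F[24]=+0.342 → step 25: x=-0.090, v=-0.049, θ=0.014, ω=0.005
Max |angle| over trajectory = 0.062 rad; bound = 0.037 → exceeded.

Answer: no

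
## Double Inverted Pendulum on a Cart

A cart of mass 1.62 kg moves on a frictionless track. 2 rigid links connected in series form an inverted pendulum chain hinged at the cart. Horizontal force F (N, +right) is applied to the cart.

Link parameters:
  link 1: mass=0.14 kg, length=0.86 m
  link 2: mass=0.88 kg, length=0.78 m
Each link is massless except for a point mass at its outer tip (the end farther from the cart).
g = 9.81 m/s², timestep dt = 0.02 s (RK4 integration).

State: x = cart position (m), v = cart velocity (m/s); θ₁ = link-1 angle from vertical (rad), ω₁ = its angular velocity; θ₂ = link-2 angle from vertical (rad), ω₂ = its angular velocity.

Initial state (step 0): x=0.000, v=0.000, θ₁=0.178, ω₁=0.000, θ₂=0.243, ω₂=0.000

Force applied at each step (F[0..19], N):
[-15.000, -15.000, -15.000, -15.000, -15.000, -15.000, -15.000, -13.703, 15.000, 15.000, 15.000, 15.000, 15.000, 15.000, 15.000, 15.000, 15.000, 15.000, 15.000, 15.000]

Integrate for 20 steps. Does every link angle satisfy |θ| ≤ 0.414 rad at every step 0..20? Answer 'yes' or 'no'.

Answer: no

Derivation:
apply F[0]=-15.000 → step 1: x=-0.002, v=-0.202, θ₁=0.180, ω₁=0.200, θ₂=0.244, ω₂=0.092
apply F[1]=-15.000 → step 2: x=-0.008, v=-0.405, θ₁=0.186, ω₁=0.404, θ₂=0.247, ω₂=0.180
apply F[2]=-15.000 → step 3: x=-0.018, v=-0.607, θ₁=0.196, ω₁=0.617, θ₂=0.251, ω₂=0.259
apply F[3]=-15.000 → step 4: x=-0.032, v=-0.810, θ₁=0.211, ω₁=0.843, θ₂=0.257, ω₂=0.325
apply F[4]=-15.000 → step 5: x=-0.051, v=-1.013, θ₁=0.230, ω₁=1.085, θ₂=0.264, ω₂=0.373
apply F[5]=-15.000 → step 6: x=-0.073, v=-1.215, θ₁=0.254, ω₁=1.346, θ₂=0.272, ω₂=0.401
apply F[6]=-15.000 → step 7: x=-0.099, v=-1.416, θ₁=0.284, ω₁=1.627, θ₂=0.280, ω₂=0.408
apply F[7]=-13.703 → step 8: x=-0.129, v=-1.600, θ₁=0.319, ω₁=1.908, θ₂=0.288, ω₂=0.396
apply F[8]=+15.000 → step 9: x=-0.160, v=-1.450, θ₁=0.357, ω₁=1.877, θ₂=0.295, ω₂=0.322
apply F[9]=+15.000 → step 10: x=-0.187, v=-1.304, θ₁=0.395, ω₁=1.897, θ₂=0.300, ω₂=0.200
apply F[10]=+15.000 → step 11: x=-0.212, v=-1.159, θ₁=0.433, ω₁=1.965, θ₂=0.303, ω₂=0.033
apply F[11]=+15.000 → step 12: x=-0.234, v=-1.015, θ₁=0.474, ω₁=2.075, θ₂=0.302, ω₂=-0.175
apply F[12]=+15.000 → step 13: x=-0.253, v=-0.869, θ₁=0.517, ω₁=2.215, θ₂=0.296, ω₂=-0.412
apply F[13]=+15.000 → step 14: x=-0.268, v=-0.719, θ₁=0.562, ω₁=2.372, θ₂=0.285, ω₂=-0.662
apply F[14]=+15.000 → step 15: x=-0.281, v=-0.564, θ₁=0.611, ω₁=2.529, θ₂=0.269, ω₂=-0.909
apply F[15]=+15.000 → step 16: x=-0.291, v=-0.404, θ₁=0.663, ω₁=2.675, θ₂=0.249, ω₂=-1.138
apply F[16]=+15.000 → step 17: x=-0.297, v=-0.238, θ₁=0.718, ω₁=2.803, θ₂=0.224, ω₂=-1.339
apply F[17]=+15.000 → step 18: x=-0.301, v=-0.069, θ₁=0.775, ω₁=2.913, θ₂=0.195, ω₂=-1.511
apply F[18]=+15.000 → step 19: x=-0.300, v=0.105, θ₁=0.835, ω₁=3.005, θ₂=0.164, ω₂=-1.654
apply F[19]=+15.000 → step 20: x=-0.296, v=0.281, θ₁=0.896, ω₁=3.086, θ₂=0.129, ω₂=-1.773
Max |angle| over trajectory = 0.896 rad; bound = 0.414 → exceeded.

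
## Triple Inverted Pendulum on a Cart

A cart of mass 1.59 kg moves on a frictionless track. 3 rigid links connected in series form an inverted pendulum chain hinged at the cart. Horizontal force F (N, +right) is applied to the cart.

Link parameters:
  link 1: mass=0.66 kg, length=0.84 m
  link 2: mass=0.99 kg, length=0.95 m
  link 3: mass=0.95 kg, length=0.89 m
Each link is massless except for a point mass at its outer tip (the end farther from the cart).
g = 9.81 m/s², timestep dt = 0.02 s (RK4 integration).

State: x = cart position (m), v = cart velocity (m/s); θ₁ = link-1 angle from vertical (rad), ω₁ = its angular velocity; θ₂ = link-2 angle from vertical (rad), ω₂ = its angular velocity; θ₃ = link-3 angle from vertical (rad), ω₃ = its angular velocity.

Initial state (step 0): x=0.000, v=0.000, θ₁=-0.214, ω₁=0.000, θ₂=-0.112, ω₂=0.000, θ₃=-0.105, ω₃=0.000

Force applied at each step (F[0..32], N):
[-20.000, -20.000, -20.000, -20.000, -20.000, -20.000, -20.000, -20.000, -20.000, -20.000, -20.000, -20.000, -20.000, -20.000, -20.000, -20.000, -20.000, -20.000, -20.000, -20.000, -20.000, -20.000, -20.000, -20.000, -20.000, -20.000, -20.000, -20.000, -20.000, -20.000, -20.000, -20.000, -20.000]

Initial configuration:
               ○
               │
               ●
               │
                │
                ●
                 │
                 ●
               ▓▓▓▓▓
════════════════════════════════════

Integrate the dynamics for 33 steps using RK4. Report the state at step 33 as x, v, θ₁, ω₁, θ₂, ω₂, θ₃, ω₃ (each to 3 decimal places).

Answer: x=-2.060, v=-5.063, θ₁=1.383, ω₁=3.895, θ₂=0.795, ω₂=3.473, θ₃=0.067, ω₃=2.305

Derivation:
apply F[0]=-20.000 → step 1: x=-0.002, v=-0.175, θ₁=-0.213, ω₁=0.075, θ₂=-0.111, ω₂=0.092, θ₃=-0.105, ω₃=0.003
apply F[1]=-20.000 → step 2: x=-0.007, v=-0.350, θ₁=-0.211, ω₁=0.151, θ₂=-0.108, ω₂=0.185, θ₃=-0.105, ω₃=0.006
apply F[2]=-20.000 → step 3: x=-0.016, v=-0.527, θ₁=-0.207, ω₁=0.229, θ₂=-0.104, ω₂=0.279, θ₃=-0.105, ω₃=0.006
apply F[3]=-20.000 → step 4: x=-0.028, v=-0.705, θ₁=-0.202, ω₁=0.311, θ₂=-0.097, ω₂=0.374, θ₃=-0.105, ω₃=0.004
apply F[4]=-20.000 → step 5: x=-0.044, v=-0.887, θ₁=-0.195, ω₁=0.399, θ₂=-0.089, ω₂=0.471, θ₃=-0.105, ω₃=-0.001
apply F[5]=-20.000 → step 6: x=-0.064, v=-1.073, θ₁=-0.186, ω₁=0.493, θ₂=-0.078, ω₂=0.570, θ₃=-0.105, ω₃=-0.011
apply F[6]=-20.000 → step 7: x=-0.087, v=-1.263, θ₁=-0.175, ω₁=0.596, θ₂=-0.066, ω₂=0.670, θ₃=-0.105, ω₃=-0.026
apply F[7]=-20.000 → step 8: x=-0.114, v=-1.458, θ₁=-0.162, ω₁=0.709, θ₂=-0.051, ω₂=0.772, θ₃=-0.106, ω₃=-0.046
apply F[8]=-20.000 → step 9: x=-0.145, v=-1.660, θ₁=-0.146, ω₁=0.836, θ₂=-0.035, ω₂=0.875, θ₃=-0.107, ω₃=-0.073
apply F[9]=-20.000 → step 10: x=-0.181, v=-1.869, θ₁=-0.128, ω₁=0.979, θ₂=-0.016, ω₂=0.978, θ₃=-0.109, ω₃=-0.106
apply F[10]=-20.000 → step 11: x=-0.220, v=-2.086, θ₁=-0.107, ω₁=1.141, θ₂=0.004, ω₂=1.078, θ₃=-0.111, ω₃=-0.145
apply F[11]=-20.000 → step 12: x=-0.264, v=-2.312, θ₁=-0.083, ω₁=1.325, θ₂=0.027, ω₂=1.174, θ₃=-0.115, ω₃=-0.189
apply F[12]=-20.000 → step 13: x=-0.313, v=-2.547, θ₁=-0.054, ω₁=1.536, θ₂=0.051, ω₂=1.262, θ₃=-0.119, ω₃=-0.237
apply F[13]=-20.000 → step 14: x=-0.366, v=-2.791, θ₁=-0.021, ω₁=1.774, θ₂=0.077, ω₂=1.337, θ₃=-0.124, ω₃=-0.285
apply F[14]=-20.000 → step 15: x=-0.424, v=-3.042, θ₁=0.017, ω₁=2.043, θ₂=0.104, ω₂=1.396, θ₃=-0.130, ω₃=-0.328
apply F[15]=-20.000 → step 16: x=-0.488, v=-3.298, θ₁=0.061, ω₁=2.339, θ₂=0.133, ω₂=1.435, θ₃=-0.137, ω₃=-0.362
apply F[16]=-20.000 → step 17: x=-0.556, v=-3.554, θ₁=0.111, ω₁=2.657, θ₂=0.162, ω₂=1.451, θ₃=-0.145, ω₃=-0.377
apply F[17]=-20.000 → step 18: x=-0.630, v=-3.804, θ₁=0.167, ω₁=2.986, θ₂=0.191, ω₂=1.446, θ₃=-0.152, ω₃=-0.367
apply F[18]=-20.000 → step 19: x=-0.708, v=-4.041, θ₁=0.230, ω₁=3.309, θ₂=0.219, ω₂=1.427, θ₃=-0.159, ω₃=-0.325
apply F[19]=-20.000 → step 20: x=-0.791, v=-4.255, θ₁=0.299, ω₁=3.606, θ₂=0.248, ω₂=1.405, θ₃=-0.165, ω₃=-0.246
apply F[20]=-20.000 → step 21: x=-0.878, v=-4.441, θ₁=0.374, ω₁=3.859, θ₂=0.276, ω₂=1.395, θ₃=-0.169, ω₃=-0.132
apply F[21]=-20.000 → step 22: x=-0.969, v=-4.596, θ₁=0.453, ω₁=4.057, θ₂=0.304, ω₂=1.411, θ₃=-0.170, ω₃=0.013
apply F[22]=-20.000 → step 23: x=-1.062, v=-4.722, θ₁=0.536, ω₁=4.200, θ₂=0.332, ω₂=1.462, θ₃=-0.168, ω₃=0.179
apply F[23]=-20.000 → step 24: x=-1.157, v=-4.821, θ₁=0.621, ω₁=4.293, θ₂=0.362, ω₂=1.552, θ₃=-0.163, ω₃=0.360
apply F[24]=-20.000 → step 25: x=-1.255, v=-4.898, θ₁=0.708, ω₁=4.344, θ₂=0.395, ω₂=1.678, θ₃=-0.154, ω₃=0.549
apply F[25]=-20.000 → step 26: x=-1.353, v=-4.958, θ₁=0.795, ω₁=4.362, θ₂=0.430, ω₂=1.838, θ₃=-0.141, ω₃=0.743
apply F[26]=-20.000 → step 27: x=-1.453, v=-5.004, θ₁=0.882, ω₁=4.354, θ₂=0.468, ω₂=2.025, θ₃=-0.124, ω₃=0.941
apply F[27]=-20.000 → step 28: x=-1.553, v=-5.037, θ₁=0.969, ω₁=4.324, θ₂=0.511, ω₂=2.235, θ₃=-0.103, ω₃=1.144
apply F[28]=-20.000 → step 29: x=-1.654, v=-5.060, θ₁=1.055, ω₁=4.275, θ₂=0.558, ω₂=2.463, θ₃=-0.078, ω₃=1.353
apply F[29]=-20.000 → step 30: x=-1.756, v=-5.073, θ₁=1.140, ω₁=4.208, θ₂=0.610, ω₂=2.706, θ₃=-0.049, ω₃=1.571
apply F[30]=-20.000 → step 31: x=-1.857, v=-5.078, θ₁=1.223, ω₁=4.123, θ₂=0.666, ω₂=2.957, θ₃=-0.015, ω₃=1.800
apply F[31]=-20.000 → step 32: x=-1.959, v=-5.074, θ₁=1.304, ω₁=4.019, θ₂=0.728, ω₂=3.214, θ₃=0.023, ω₃=2.044
apply F[32]=-20.000 → step 33: x=-2.060, v=-5.063, θ₁=1.383, ω₁=3.895, θ₂=0.795, ω₂=3.473, θ₃=0.067, ω₃=2.305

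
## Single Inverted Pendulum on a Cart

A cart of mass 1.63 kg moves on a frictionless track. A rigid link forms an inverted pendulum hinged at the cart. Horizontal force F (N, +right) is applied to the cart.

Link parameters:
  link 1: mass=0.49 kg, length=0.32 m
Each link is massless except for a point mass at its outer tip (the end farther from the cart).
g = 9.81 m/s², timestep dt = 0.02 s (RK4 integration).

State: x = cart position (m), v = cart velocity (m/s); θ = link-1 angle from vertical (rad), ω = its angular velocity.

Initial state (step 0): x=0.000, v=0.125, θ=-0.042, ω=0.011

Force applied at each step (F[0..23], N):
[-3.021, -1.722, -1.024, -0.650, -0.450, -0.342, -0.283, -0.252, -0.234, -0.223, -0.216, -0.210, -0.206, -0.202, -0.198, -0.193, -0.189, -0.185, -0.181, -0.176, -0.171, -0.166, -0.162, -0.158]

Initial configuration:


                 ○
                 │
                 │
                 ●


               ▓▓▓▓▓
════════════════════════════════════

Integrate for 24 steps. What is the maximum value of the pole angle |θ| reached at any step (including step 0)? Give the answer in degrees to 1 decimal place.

Answer: 2.4°

Derivation:
apply F[0]=-3.021 → step 1: x=0.002, v=0.090, θ=-0.041, ω=0.094
apply F[1]=-1.722 → step 2: x=0.004, v=0.072, θ=-0.039, ω=0.128
apply F[2]=-1.024 → step 3: x=0.005, v=0.061, θ=-0.036, ω=0.137
apply F[3]=-0.650 → step 4: x=0.006, v=0.055, θ=-0.033, ω=0.134
apply F[4]=-0.450 → step 5: x=0.007, v=0.052, θ=-0.031, ω=0.126
apply F[5]=-0.342 → step 6: x=0.008, v=0.049, θ=-0.028, ω=0.115
apply F[6]=-0.283 → step 7: x=0.009, v=0.047, θ=-0.026, ω=0.105
apply F[7]=-0.252 → step 8: x=0.010, v=0.046, θ=-0.024, ω=0.094
apply F[8]=-0.234 → step 9: x=0.011, v=0.044, θ=-0.022, ω=0.085
apply F[9]=-0.223 → step 10: x=0.012, v=0.043, θ=-0.021, ω=0.076
apply F[10]=-0.216 → step 11: x=0.013, v=0.041, θ=-0.019, ω=0.068
apply F[11]=-0.210 → step 12: x=0.014, v=0.040, θ=-0.018, ω=0.061
apply F[12]=-0.206 → step 13: x=0.014, v=0.038, θ=-0.017, ω=0.055
apply F[13]=-0.202 → step 14: x=0.015, v=0.037, θ=-0.016, ω=0.050
apply F[14]=-0.198 → step 15: x=0.016, v=0.035, θ=-0.015, ω=0.045
apply F[15]=-0.193 → step 16: x=0.017, v=0.034, θ=-0.014, ω=0.041
apply F[16]=-0.189 → step 17: x=0.017, v=0.032, θ=-0.013, ω=0.037
apply F[17]=-0.185 → step 18: x=0.018, v=0.031, θ=-0.013, ω=0.034
apply F[18]=-0.181 → step 19: x=0.019, v=0.029, θ=-0.012, ω=0.031
apply F[19]=-0.176 → step 20: x=0.019, v=0.028, θ=-0.011, ω=0.029
apply F[20]=-0.171 → step 21: x=0.020, v=0.026, θ=-0.011, ω=0.027
apply F[21]=-0.166 → step 22: x=0.020, v=0.025, θ=-0.010, ω=0.025
apply F[22]=-0.162 → step 23: x=0.021, v=0.024, θ=-0.010, ω=0.023
apply F[23]=-0.158 → step 24: x=0.021, v=0.022, θ=-0.009, ω=0.021
Max |angle| over trajectory = 0.042 rad = 2.4°.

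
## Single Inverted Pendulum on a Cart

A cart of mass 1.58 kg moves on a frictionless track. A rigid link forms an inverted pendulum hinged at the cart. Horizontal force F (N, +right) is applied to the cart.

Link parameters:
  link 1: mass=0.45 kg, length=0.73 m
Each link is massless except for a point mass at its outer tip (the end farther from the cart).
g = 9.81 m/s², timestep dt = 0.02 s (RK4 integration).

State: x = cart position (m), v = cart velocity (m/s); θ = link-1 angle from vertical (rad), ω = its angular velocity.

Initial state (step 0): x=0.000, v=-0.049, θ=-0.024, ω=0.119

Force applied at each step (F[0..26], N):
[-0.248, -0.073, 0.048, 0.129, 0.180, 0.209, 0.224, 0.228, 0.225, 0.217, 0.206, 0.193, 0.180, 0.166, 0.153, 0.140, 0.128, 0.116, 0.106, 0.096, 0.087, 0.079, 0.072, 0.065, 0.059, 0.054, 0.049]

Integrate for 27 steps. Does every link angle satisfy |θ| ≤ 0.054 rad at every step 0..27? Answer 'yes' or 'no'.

apply F[0]=-0.248 → step 1: x=-0.001, v=-0.051, θ=-0.022, ω=0.115
apply F[1]=-0.073 → step 2: x=-0.002, v=-0.051, θ=-0.019, ω=0.110
apply F[2]=+0.048 → step 3: x=-0.003, v=-0.049, θ=-0.017, ω=0.102
apply F[3]=+0.129 → step 4: x=-0.004, v=-0.046, θ=-0.015, ω=0.095
apply F[4]=+0.180 → step 5: x=-0.005, v=-0.043, θ=-0.014, ω=0.086
apply F[5]=+0.209 → step 6: x=-0.006, v=-0.040, θ=-0.012, ω=0.078
apply F[6]=+0.224 → step 7: x=-0.006, v=-0.037, θ=-0.010, ω=0.071
apply F[7]=+0.228 → step 8: x=-0.007, v=-0.033, θ=-0.009, ω=0.063
apply F[8]=+0.225 → step 9: x=-0.008, v=-0.030, θ=-0.008, ω=0.057
apply F[9]=+0.217 → step 10: x=-0.008, v=-0.027, θ=-0.007, ω=0.050
apply F[10]=+0.206 → step 11: x=-0.009, v=-0.024, θ=-0.006, ω=0.045
apply F[11]=+0.193 → step 12: x=-0.009, v=-0.021, θ=-0.005, ω=0.039
apply F[12]=+0.180 → step 13: x=-0.010, v=-0.018, θ=-0.004, ω=0.035
apply F[13]=+0.166 → step 14: x=-0.010, v=-0.016, θ=-0.004, ω=0.031
apply F[14]=+0.153 → step 15: x=-0.010, v=-0.014, θ=-0.003, ω=0.027
apply F[15]=+0.140 → step 16: x=-0.011, v=-0.012, θ=-0.003, ω=0.023
apply F[16]=+0.128 → step 17: x=-0.011, v=-0.010, θ=-0.002, ω=0.020
apply F[17]=+0.116 → step 18: x=-0.011, v=-0.009, θ=-0.002, ω=0.018
apply F[18]=+0.106 → step 19: x=-0.011, v=-0.007, θ=-0.001, ω=0.015
apply F[19]=+0.096 → step 20: x=-0.011, v=-0.006, θ=-0.001, ω=0.013
apply F[20]=+0.087 → step 21: x=-0.011, v=-0.005, θ=-0.001, ω=0.011
apply F[21]=+0.079 → step 22: x=-0.012, v=-0.004, θ=-0.001, ω=0.010
apply F[22]=+0.072 → step 23: x=-0.012, v=-0.003, θ=-0.000, ω=0.008
apply F[23]=+0.065 → step 24: x=-0.012, v=-0.002, θ=-0.000, ω=0.007
apply F[24]=+0.059 → step 25: x=-0.012, v=-0.001, θ=-0.000, ω=0.006
apply F[25]=+0.054 → step 26: x=-0.012, v=-0.001, θ=-0.000, ω=0.005
apply F[26]=+0.049 → step 27: x=-0.012, v=-0.000, θ=0.000, ω=0.004
Max |angle| over trajectory = 0.024 rad; bound = 0.054 → within bound.

Answer: yes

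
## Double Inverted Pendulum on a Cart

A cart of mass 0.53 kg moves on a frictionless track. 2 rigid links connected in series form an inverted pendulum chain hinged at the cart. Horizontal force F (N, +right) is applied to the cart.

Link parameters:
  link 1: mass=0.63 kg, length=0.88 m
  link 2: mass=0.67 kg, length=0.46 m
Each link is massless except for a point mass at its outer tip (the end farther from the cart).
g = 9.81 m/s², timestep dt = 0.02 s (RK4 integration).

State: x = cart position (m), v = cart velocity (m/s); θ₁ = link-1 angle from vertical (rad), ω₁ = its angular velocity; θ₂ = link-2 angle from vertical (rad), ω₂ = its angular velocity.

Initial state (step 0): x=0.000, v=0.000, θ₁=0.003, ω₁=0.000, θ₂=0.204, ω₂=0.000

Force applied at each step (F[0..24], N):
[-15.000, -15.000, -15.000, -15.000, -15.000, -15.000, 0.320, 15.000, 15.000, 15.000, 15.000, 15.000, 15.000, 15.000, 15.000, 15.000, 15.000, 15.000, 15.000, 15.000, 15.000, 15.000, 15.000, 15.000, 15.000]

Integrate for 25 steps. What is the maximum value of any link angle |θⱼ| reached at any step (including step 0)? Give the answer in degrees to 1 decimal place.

apply F[0]=-15.000 → step 1: x=-0.006, v=-0.568, θ₁=0.009, ω₁=0.604, θ₂=0.206, ω₂=0.163
apply F[1]=-15.000 → step 2: x=-0.023, v=-1.141, θ₁=0.027, ω₁=1.221, θ₂=0.210, ω₂=0.303
apply F[2]=-15.000 → step 3: x=-0.051, v=-1.720, θ₁=0.058, ω₁=1.862, θ₂=0.217, ω₂=0.400
apply F[3]=-15.000 → step 4: x=-0.092, v=-2.297, θ₁=0.102, ω₁=2.523, θ₂=0.226, ω₂=0.441
apply F[4]=-15.000 → step 5: x=-0.143, v=-2.855, θ₁=0.159, ω₁=3.183, θ₂=0.235, ω₂=0.433
apply F[5]=-15.000 → step 6: x=-0.205, v=-3.363, θ₁=0.229, ω₁=3.798, θ₂=0.243, ω₂=0.410
apply F[6]=+0.320 → step 7: x=-0.272, v=-3.316, θ₁=0.305, ω₁=3.804, θ₂=0.251, ω₂=0.415
apply F[7]=+15.000 → step 8: x=-0.334, v=-2.845, θ₁=0.377, ω₁=3.386, θ₂=0.259, ω₂=0.369
apply F[8]=+15.000 → step 9: x=-0.386, v=-2.432, θ₁=0.441, ω₁=3.072, θ₂=0.266, ω₂=0.266
apply F[9]=+15.000 → step 10: x=-0.431, v=-2.066, θ₁=0.500, ω₁=2.845, θ₂=0.270, ω₂=0.103
apply F[10]=+15.000 → step 11: x=-0.469, v=-1.734, θ₁=0.555, ω₁=2.688, θ₂=0.270, ω₂=-0.113
apply F[11]=+15.000 → step 12: x=-0.501, v=-1.426, θ₁=0.608, ω₁=2.586, θ₂=0.265, ω₂=-0.379
apply F[12]=+15.000 → step 13: x=-0.526, v=-1.133, θ₁=0.659, ω₁=2.526, θ₂=0.254, ω₂=-0.687
apply F[13]=+15.000 → step 14: x=-0.546, v=-0.850, θ₁=0.709, ω₁=2.500, θ₂=0.237, ω₂=-1.033
apply F[14]=+15.000 → step 15: x=-0.560, v=-0.569, θ₁=0.759, ω₁=2.498, θ₂=0.213, ω₂=-1.413
apply F[15]=+15.000 → step 16: x=-0.569, v=-0.287, θ₁=0.809, ω₁=2.512, θ₂=0.180, ω₂=-1.820
apply F[16]=+15.000 → step 17: x=-0.572, v=0.000, θ₁=0.860, ω₁=2.535, θ₂=0.140, ω₂=-2.249
apply F[17]=+15.000 → step 18: x=-0.569, v=0.294, θ₁=0.911, ω₁=2.559, θ₂=0.090, ω₂=-2.696
apply F[18]=+15.000 → step 19: x=-0.560, v=0.596, θ₁=0.962, ω₁=2.579, θ₂=0.032, ω₂=-3.156
apply F[19]=+15.000 → step 20: x=-0.545, v=0.905, θ₁=1.014, ω₁=2.590, θ₂=-0.036, ω₂=-3.626
apply F[20]=+15.000 → step 21: x=-0.524, v=1.220, θ₁=1.066, ω₁=2.586, θ₂=-0.113, ω₂=-4.105
apply F[21]=+15.000 → step 22: x=-0.496, v=1.535, θ₁=1.117, ω₁=2.563, θ₂=-0.200, ω₂=-4.594
apply F[22]=+15.000 → step 23: x=-0.462, v=1.846, θ₁=1.168, ω₁=2.519, θ₂=-0.297, ω₂=-5.097
apply F[23]=+15.000 → step 24: x=-0.422, v=2.147, θ₁=1.218, ω₁=2.449, θ₂=-0.404, ω₂=-5.619
apply F[24]=+15.000 → step 25: x=-0.377, v=2.429, θ₁=1.266, ω₁=2.352, θ₂=-0.522, ω₂=-6.163
Max |angle| over trajectory = 1.266 rad = 72.5°.

Answer: 72.5°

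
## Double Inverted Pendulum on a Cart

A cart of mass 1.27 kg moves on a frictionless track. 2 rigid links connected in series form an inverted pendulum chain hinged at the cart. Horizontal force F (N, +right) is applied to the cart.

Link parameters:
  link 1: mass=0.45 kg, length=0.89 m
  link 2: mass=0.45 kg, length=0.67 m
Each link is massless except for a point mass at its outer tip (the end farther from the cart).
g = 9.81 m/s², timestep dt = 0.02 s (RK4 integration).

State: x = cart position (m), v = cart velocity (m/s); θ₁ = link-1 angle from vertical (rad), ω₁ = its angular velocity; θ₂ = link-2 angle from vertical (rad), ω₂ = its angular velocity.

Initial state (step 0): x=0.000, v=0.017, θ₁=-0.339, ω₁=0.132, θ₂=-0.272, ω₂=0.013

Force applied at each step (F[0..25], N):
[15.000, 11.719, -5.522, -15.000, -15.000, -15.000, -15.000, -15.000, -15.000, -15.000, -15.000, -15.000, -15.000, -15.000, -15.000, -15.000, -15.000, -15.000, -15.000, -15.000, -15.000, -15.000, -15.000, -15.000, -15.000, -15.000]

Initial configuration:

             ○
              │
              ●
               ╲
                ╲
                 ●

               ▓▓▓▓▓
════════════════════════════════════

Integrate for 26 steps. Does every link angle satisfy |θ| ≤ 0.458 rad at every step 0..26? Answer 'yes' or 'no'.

Answer: no

Derivation:
apply F[0]=+15.000 → step 1: x=0.003, v=0.276, θ₁=-0.340, ω₁=-0.223, θ₂=-0.272, ω₂=0.033
apply F[1]=+11.719 → step 2: x=0.011, v=0.487, θ₁=-0.347, ω₁=-0.530, θ₂=-0.271, ω₂=0.056
apply F[2]=-5.522 → step 3: x=0.020, v=0.447, θ₁=-0.359, ω₁=-0.581, θ₂=-0.269, ω₂=0.104
apply F[3]=-15.000 → step 4: x=0.027, v=0.271, θ₁=-0.369, ω₁=-0.501, θ₂=-0.266, ω₂=0.172
apply F[4]=-15.000 → step 5: x=0.031, v=0.097, θ₁=-0.379, ω₁=-0.428, θ₂=-0.262, ω₂=0.250
apply F[5]=-15.000 → step 6: x=0.031, v=-0.076, θ₁=-0.387, ω₁=-0.363, θ₂=-0.256, ω₂=0.338
apply F[6]=-15.000 → step 7: x=0.028, v=-0.248, θ₁=-0.393, ω₁=-0.305, θ₂=-0.249, ω₂=0.436
apply F[7]=-15.000 → step 8: x=0.021, v=-0.419, θ₁=-0.399, ω₁=-0.252, θ₂=-0.239, ω₂=0.544
apply F[8]=-15.000 → step 9: x=0.011, v=-0.589, θ₁=-0.403, ω₁=-0.206, θ₂=-0.227, ω₂=0.663
apply F[9]=-15.000 → step 10: x=-0.003, v=-0.760, θ₁=-0.407, ω₁=-0.164, θ₂=-0.212, ω₂=0.792
apply F[10]=-15.000 → step 11: x=-0.019, v=-0.930, θ₁=-0.410, ω₁=-0.126, θ₂=-0.195, ω₂=0.934
apply F[11]=-15.000 → step 12: x=-0.040, v=-1.102, θ₁=-0.412, ω₁=-0.093, θ₂=-0.175, ω₂=1.087
apply F[12]=-15.000 → step 13: x=-0.063, v=-1.274, θ₁=-0.414, ω₁=-0.062, θ₂=-0.151, ω₂=1.254
apply F[13]=-15.000 → step 14: x=-0.091, v=-1.447, θ₁=-0.415, ω₁=-0.034, θ₂=-0.124, ω₂=1.434
apply F[14]=-15.000 → step 15: x=-0.121, v=-1.621, θ₁=-0.415, ω₁=-0.008, θ₂=-0.094, ω₂=1.627
apply F[15]=-15.000 → step 16: x=-0.156, v=-1.798, θ₁=-0.415, ω₁=0.019, θ₂=-0.059, ω₂=1.834
apply F[16]=-15.000 → step 17: x=-0.193, v=-1.977, θ₁=-0.414, ω₁=0.048, θ₂=-0.020, ω₂=2.053
apply F[17]=-15.000 → step 18: x=-0.235, v=-2.158, θ₁=-0.413, ω₁=0.080, θ₂=0.023, ω₂=2.285
apply F[18]=-15.000 → step 19: x=-0.280, v=-2.342, θ₁=-0.411, ω₁=0.119, θ₂=0.071, ω₂=2.526
apply F[19]=-15.000 → step 20: x=-0.328, v=-2.530, θ₁=-0.408, ω₁=0.168, θ₂=0.124, ω₂=2.776
apply F[20]=-15.000 → step 21: x=-0.381, v=-2.721, θ₁=-0.404, ω₁=0.231, θ₂=0.182, ω₂=3.032
apply F[21]=-15.000 → step 22: x=-0.437, v=-2.915, θ₁=-0.399, ω₁=0.309, θ₂=0.245, ω₂=3.291
apply F[22]=-15.000 → step 23: x=-0.497, v=-3.114, θ₁=-0.392, ω₁=0.409, θ₂=0.314, ω₂=3.551
apply F[23]=-15.000 → step 24: x=-0.562, v=-3.315, θ₁=-0.382, ω₁=0.532, θ₂=0.387, ω₂=3.809
apply F[24]=-15.000 → step 25: x=-0.630, v=-3.521, θ₁=-0.370, ω₁=0.683, θ₂=0.466, ω₂=4.062
apply F[25]=-15.000 → step 26: x=-0.703, v=-3.730, θ₁=-0.355, ω₁=0.866, θ₂=0.550, ω₂=4.309
Max |angle| over trajectory = 0.550 rad; bound = 0.458 → exceeded.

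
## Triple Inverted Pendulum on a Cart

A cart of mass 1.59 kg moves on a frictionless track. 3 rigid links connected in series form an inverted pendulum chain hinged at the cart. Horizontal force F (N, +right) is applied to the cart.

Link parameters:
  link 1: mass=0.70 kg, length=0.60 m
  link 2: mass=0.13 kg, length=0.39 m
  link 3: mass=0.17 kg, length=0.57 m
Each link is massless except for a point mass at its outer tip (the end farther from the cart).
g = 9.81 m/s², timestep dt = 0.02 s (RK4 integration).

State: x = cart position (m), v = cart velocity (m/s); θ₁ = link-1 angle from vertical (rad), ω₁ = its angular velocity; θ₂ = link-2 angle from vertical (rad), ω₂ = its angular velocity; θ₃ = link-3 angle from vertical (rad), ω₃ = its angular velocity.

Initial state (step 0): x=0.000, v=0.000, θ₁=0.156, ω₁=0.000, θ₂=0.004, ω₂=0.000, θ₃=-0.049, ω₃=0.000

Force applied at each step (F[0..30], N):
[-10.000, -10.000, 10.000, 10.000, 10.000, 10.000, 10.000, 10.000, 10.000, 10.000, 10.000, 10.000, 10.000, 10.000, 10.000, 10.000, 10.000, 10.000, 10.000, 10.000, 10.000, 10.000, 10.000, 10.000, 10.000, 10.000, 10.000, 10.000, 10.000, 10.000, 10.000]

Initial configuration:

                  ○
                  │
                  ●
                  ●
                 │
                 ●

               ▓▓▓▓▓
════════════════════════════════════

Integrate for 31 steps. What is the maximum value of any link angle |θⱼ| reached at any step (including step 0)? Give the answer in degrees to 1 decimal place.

Answer: 120.3°

Derivation:
apply F[0]=-10.000 → step 1: x=-0.001, v=-0.142, θ₁=0.159, ω₁=0.304, θ₂=0.003, ω₂=-0.065, θ₃=-0.049, ω₃=-0.036
apply F[1]=-10.000 → step 2: x=-0.006, v=-0.285, θ₁=0.168, ω₁=0.610, θ₂=0.001, ω₂=-0.134, θ₃=-0.050, ω₃=-0.070
apply F[2]=+10.000 → step 3: x=-0.010, v=-0.182, θ₁=0.179, ω₁=0.522, θ₂=-0.002, ω₂=-0.229, θ₃=-0.052, ω₃=-0.112
apply F[3]=+10.000 → step 4: x=-0.013, v=-0.080, θ₁=0.189, ω₁=0.441, θ₂=-0.008, ω₂=-0.338, θ₃=-0.055, ω₃=-0.151
apply F[4]=+10.000 → step 5: x=-0.014, v=0.021, θ₁=0.197, ω₁=0.368, θ₂=-0.016, ω₂=-0.461, θ₃=-0.058, ω₃=-0.187
apply F[5]=+10.000 → step 6: x=-0.012, v=0.121, θ₁=0.204, ω₁=0.301, θ₂=-0.026, ω₂=-0.601, θ₃=-0.062, ω₃=-0.219
apply F[6]=+10.000 → step 7: x=-0.009, v=0.221, θ₁=0.209, ω₁=0.240, θ₂=-0.040, ω₂=-0.758, θ₃=-0.067, ω₃=-0.244
apply F[7]=+10.000 → step 8: x=-0.003, v=0.320, θ₁=0.213, ω₁=0.183, θ₂=-0.057, ω₂=-0.937, θ₃=-0.072, ω₃=-0.261
apply F[8]=+10.000 → step 9: x=0.004, v=0.418, θ₁=0.217, ω₁=0.130, θ₂=-0.078, ω₂=-1.139, θ₃=-0.077, ω₃=-0.267
apply F[9]=+10.000 → step 10: x=0.013, v=0.516, θ₁=0.219, ω₁=0.080, θ₂=-0.103, ω₂=-1.368, θ₃=-0.083, ω₃=-0.260
apply F[10]=+10.000 → step 11: x=0.025, v=0.615, θ₁=0.220, ω₁=0.031, θ₂=-0.133, ω₂=-1.627, θ₃=-0.088, ω₃=-0.237
apply F[11]=+10.000 → step 12: x=0.038, v=0.714, θ₁=0.220, ω₁=-0.016, θ₂=-0.168, ω₂=-1.917, θ₃=-0.092, ω₃=-0.198
apply F[12]=+10.000 → step 13: x=0.053, v=0.814, θ₁=0.219, ω₁=-0.064, θ₂=-0.209, ω₂=-2.241, θ₃=-0.095, ω₃=-0.141
apply F[13]=+10.000 → step 14: x=0.071, v=0.914, θ₁=0.217, ω₁=-0.116, θ₂=-0.258, ω₂=-2.596, θ₃=-0.098, ω₃=-0.068
apply F[14]=+10.000 → step 15: x=0.090, v=1.016, θ₁=0.214, ω₁=-0.174, θ₂=-0.313, ω₂=-2.977, θ₃=-0.098, ω₃=0.015
apply F[15]=+10.000 → step 16: x=0.111, v=1.119, θ₁=0.210, ω₁=-0.241, θ₂=-0.377, ω₂=-3.375, θ₃=-0.097, ω₃=0.098
apply F[16]=+10.000 → step 17: x=0.135, v=1.224, θ₁=0.205, ω₁=-0.320, θ₂=-0.449, ω₂=-3.778, θ₃=-0.094, ω₃=0.170
apply F[17]=+10.000 → step 18: x=0.160, v=1.330, θ₁=0.197, ω₁=-0.415, θ₂=-0.528, ω₂=-4.173, θ₃=-0.090, ω₃=0.215
apply F[18]=+10.000 → step 19: x=0.188, v=1.438, θ₁=0.188, ω₁=-0.528, θ₂=-0.615, ω₂=-4.550, θ₃=-0.086, ω₃=0.219
apply F[19]=+10.000 → step 20: x=0.218, v=1.548, θ₁=0.176, ω₁=-0.660, θ₂=-0.710, ω₂=-4.903, θ₃=-0.082, ω₃=0.170
apply F[20]=+10.000 → step 21: x=0.250, v=1.659, θ₁=0.161, ω₁=-0.813, θ₂=-0.811, ω₂=-5.232, θ₃=-0.080, ω₃=0.059
apply F[21]=+10.000 → step 22: x=0.284, v=1.772, θ₁=0.143, ω₁=-0.987, θ₂=-0.919, ω₂=-5.539, θ₃=-0.080, ω₃=-0.116
apply F[22]=+10.000 → step 23: x=0.321, v=1.888, θ₁=0.122, ω₁=-1.183, θ₂=-1.033, ω₂=-5.827, θ₃=-0.085, ω₃=-0.360
apply F[23]=+10.000 → step 24: x=0.360, v=2.005, θ₁=0.096, ω₁=-1.403, θ₂=-1.152, ω₂=-6.100, θ₃=-0.095, ω₃=-0.672
apply F[24]=+10.000 → step 25: x=0.401, v=2.125, θ₁=0.066, ω₁=-1.648, θ₂=-1.277, ω₂=-6.357, θ₃=-0.112, ω₃=-1.052
apply F[25]=+10.000 → step 26: x=0.445, v=2.247, θ₁=0.030, ω₁=-1.918, θ₂=-1.406, ω₂=-6.594, θ₃=-0.137, ω₃=-1.498
apply F[26]=+10.000 → step 27: x=0.491, v=2.373, θ₁=-0.011, ω₁=-2.215, θ₂=-1.540, ω₂=-6.801, θ₃=-0.172, ω₃=-2.004
apply F[27]=+10.000 → step 28: x=0.540, v=2.500, θ₁=-0.059, ω₁=-2.538, θ₂=-1.678, ω₂=-6.963, θ₃=-0.218, ω₃=-2.559
apply F[28]=+10.000 → step 29: x=0.591, v=2.630, θ₁=-0.113, ω₁=-2.885, θ₂=-1.818, ω₂=-7.055, θ₃=-0.275, ω₃=-3.146
apply F[29]=+10.000 → step 30: x=0.645, v=2.760, θ₁=-0.174, ω₁=-3.249, θ₂=-1.959, ω₂=-7.049, θ₃=-0.344, ω₃=-3.738
apply F[30]=+10.000 → step 31: x=0.701, v=2.889, θ₁=-0.243, ω₁=-3.625, θ₂=-2.099, ω₂=-6.911, θ₃=-0.424, ω₃=-4.304
Max |angle| over trajectory = 2.099 rad = 120.3°.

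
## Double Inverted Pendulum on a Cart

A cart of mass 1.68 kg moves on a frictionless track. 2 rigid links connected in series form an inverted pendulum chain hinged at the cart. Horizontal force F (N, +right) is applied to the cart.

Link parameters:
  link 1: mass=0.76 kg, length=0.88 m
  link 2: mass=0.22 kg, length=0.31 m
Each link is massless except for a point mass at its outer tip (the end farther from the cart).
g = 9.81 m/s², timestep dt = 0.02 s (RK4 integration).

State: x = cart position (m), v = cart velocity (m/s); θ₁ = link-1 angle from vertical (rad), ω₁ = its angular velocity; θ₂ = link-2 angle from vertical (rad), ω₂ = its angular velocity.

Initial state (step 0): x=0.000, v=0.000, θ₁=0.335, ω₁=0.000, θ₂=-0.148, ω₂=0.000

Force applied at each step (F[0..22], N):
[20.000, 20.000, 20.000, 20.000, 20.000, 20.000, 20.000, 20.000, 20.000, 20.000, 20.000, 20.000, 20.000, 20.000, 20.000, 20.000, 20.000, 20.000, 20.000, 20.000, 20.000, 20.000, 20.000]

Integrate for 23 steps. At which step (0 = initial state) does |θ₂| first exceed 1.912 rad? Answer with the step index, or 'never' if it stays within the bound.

apply F[0]=+20.000 → step 1: x=0.002, v=0.193, θ₁=0.334, ω₁=-0.103, θ₂=-0.153, ω₂=-0.453
apply F[1]=+20.000 → step 2: x=0.008, v=0.387, θ₁=0.331, ω₁=-0.206, θ₂=-0.166, ω₂=-0.910
apply F[2]=+20.000 → step 3: x=0.017, v=0.582, θ₁=0.326, ω₁=-0.313, θ₂=-0.189, ω₂=-1.373
apply F[3]=+20.000 → step 4: x=0.031, v=0.778, θ₁=0.318, ω₁=-0.424, θ₂=-0.221, ω₂=-1.846
apply F[4]=+20.000 → step 5: x=0.049, v=0.976, θ₁=0.309, ω₁=-0.540, θ₂=-0.263, ω₂=-2.329
apply F[5]=+20.000 → step 6: x=0.070, v=1.177, θ₁=0.297, ω₁=-0.665, θ₂=-0.314, ω₂=-2.825
apply F[6]=+20.000 → step 7: x=0.096, v=1.381, θ₁=0.282, ω₁=-0.800, θ₂=-0.376, ω₂=-3.331
apply F[7]=+20.000 → step 8: x=0.125, v=1.589, θ₁=0.265, ω₁=-0.948, θ₂=-0.448, ω₂=-3.843
apply F[8]=+20.000 → step 9: x=0.159, v=1.800, θ₁=0.244, ω₁=-1.113, θ₂=-0.530, ω₂=-4.357
apply F[9]=+20.000 → step 10: x=0.197, v=2.015, θ₁=0.220, ω₁=-1.296, θ₂=-0.622, ω₂=-4.865
apply F[10]=+20.000 → step 11: x=0.240, v=2.235, θ₁=0.192, ω₁=-1.502, θ₂=-0.724, ω₂=-5.355
apply F[11]=+20.000 → step 12: x=0.287, v=2.459, θ₁=0.160, ω₁=-1.733, θ₂=-0.836, ω₂=-5.814
apply F[12]=+20.000 → step 13: x=0.338, v=2.688, θ₁=0.123, ω₁=-1.992, θ₂=-0.956, ω₂=-6.226
apply F[13]=+20.000 → step 14: x=0.394, v=2.920, θ₁=0.080, ω₁=-2.278, θ₂=-1.084, ω₂=-6.571
apply F[14]=+20.000 → step 15: x=0.455, v=3.156, θ₁=0.031, ω₁=-2.593, θ₂=-1.219, ω₂=-6.827
apply F[15]=+20.000 → step 16: x=0.521, v=3.394, θ₁=-0.024, ω₁=-2.932, θ₂=-1.357, ω₂=-6.968
apply F[16]=+20.000 → step 17: x=0.591, v=3.632, θ₁=-0.086, ω₁=-3.289, θ₂=-1.496, ω₂=-6.965
apply F[17]=+20.000 → step 18: x=0.666, v=3.867, θ₁=-0.156, ω₁=-3.657, θ₂=-1.634, ω₂=-6.791
apply F[18]=+20.000 → step 19: x=0.746, v=4.095, θ₁=-0.232, ω₁=-4.025, θ₂=-1.767, ω₂=-6.420
apply F[19]=+20.000 → step 20: x=0.830, v=4.311, θ₁=-0.317, ω₁=-4.382, θ₂=-1.890, ω₂=-5.834
apply F[20]=+20.000 → step 21: x=0.918, v=4.508, θ₁=-0.408, ω₁=-4.717, θ₂=-1.999, ω₂=-5.026
apply F[21]=+20.000 → step 22: x=1.010, v=4.683, θ₁=-0.505, ω₁=-5.024, θ₂=-2.089, ω₂=-4.000
apply F[22]=+20.000 → step 23: x=1.105, v=4.830, θ₁=-0.608, ω₁=-5.303, θ₂=-2.157, ω₂=-2.772
|θ₂| = 1.999 > 1.912 first at step 21.

Answer: 21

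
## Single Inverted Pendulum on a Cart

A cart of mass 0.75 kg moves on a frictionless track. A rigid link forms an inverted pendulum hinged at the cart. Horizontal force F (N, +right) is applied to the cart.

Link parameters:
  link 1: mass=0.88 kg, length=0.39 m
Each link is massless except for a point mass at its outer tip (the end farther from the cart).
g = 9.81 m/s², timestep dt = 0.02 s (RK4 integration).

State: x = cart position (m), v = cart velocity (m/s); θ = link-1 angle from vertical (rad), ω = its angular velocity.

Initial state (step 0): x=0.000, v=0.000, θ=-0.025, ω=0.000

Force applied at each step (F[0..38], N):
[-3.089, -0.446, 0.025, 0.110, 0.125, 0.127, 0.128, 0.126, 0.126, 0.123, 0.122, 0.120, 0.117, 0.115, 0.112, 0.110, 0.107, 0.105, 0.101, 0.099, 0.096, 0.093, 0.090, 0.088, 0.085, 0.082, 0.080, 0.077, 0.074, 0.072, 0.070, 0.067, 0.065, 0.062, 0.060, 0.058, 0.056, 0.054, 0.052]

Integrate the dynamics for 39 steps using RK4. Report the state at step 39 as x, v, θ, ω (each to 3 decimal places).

apply F[0]=-3.089 → step 1: x=-0.001, v=-0.077, θ=-0.023, ω=0.184
apply F[1]=-0.446 → step 2: x=-0.002, v=-0.084, θ=-0.019, ω=0.192
apply F[2]=+0.025 → step 3: x=-0.004, v=-0.079, θ=-0.016, ω=0.171
apply F[3]=+0.110 → step 4: x=-0.006, v=-0.073, θ=-0.013, ω=0.148
apply F[4]=+0.125 → step 5: x=-0.007, v=-0.067, θ=-0.010, ω=0.127
apply F[5]=+0.127 → step 6: x=-0.008, v=-0.062, θ=-0.008, ω=0.109
apply F[6]=+0.128 → step 7: x=-0.009, v=-0.057, θ=-0.006, ω=0.093
apply F[7]=+0.126 → step 8: x=-0.010, v=-0.052, θ=-0.004, ω=0.079
apply F[8]=+0.126 → step 9: x=-0.011, v=-0.048, θ=-0.002, ω=0.067
apply F[9]=+0.123 → step 10: x=-0.012, v=-0.044, θ=-0.001, ω=0.057
apply F[10]=+0.122 → step 11: x=-0.013, v=-0.041, θ=-0.000, ω=0.048
apply F[11]=+0.120 → step 12: x=-0.014, v=-0.038, θ=0.001, ω=0.040
apply F[12]=+0.117 → step 13: x=-0.015, v=-0.035, θ=0.002, ω=0.034
apply F[13]=+0.115 → step 14: x=-0.015, v=-0.033, θ=0.002, ω=0.028
apply F[14]=+0.112 → step 15: x=-0.016, v=-0.030, θ=0.003, ω=0.023
apply F[15]=+0.110 → step 16: x=-0.017, v=-0.028, θ=0.003, ω=0.019
apply F[16]=+0.107 → step 17: x=-0.017, v=-0.026, θ=0.003, ω=0.015
apply F[17]=+0.105 → step 18: x=-0.018, v=-0.024, θ=0.004, ω=0.012
apply F[18]=+0.101 → step 19: x=-0.018, v=-0.022, θ=0.004, ω=0.009
apply F[19]=+0.099 → step 20: x=-0.019, v=-0.020, θ=0.004, ω=0.007
apply F[20]=+0.096 → step 21: x=-0.019, v=-0.019, θ=0.004, ω=0.005
apply F[21]=+0.093 → step 22: x=-0.019, v=-0.017, θ=0.004, ω=0.003
apply F[22]=+0.090 → step 23: x=-0.020, v=-0.016, θ=0.004, ω=0.001
apply F[23]=+0.088 → step 24: x=-0.020, v=-0.014, θ=0.004, ω=0.000
apply F[24]=+0.085 → step 25: x=-0.020, v=-0.013, θ=0.004, ω=-0.001
apply F[25]=+0.082 → step 26: x=-0.020, v=-0.012, θ=0.004, ω=-0.002
apply F[26]=+0.080 → step 27: x=-0.021, v=-0.011, θ=0.004, ω=-0.002
apply F[27]=+0.077 → step 28: x=-0.021, v=-0.010, θ=0.004, ω=-0.003
apply F[28]=+0.074 → step 29: x=-0.021, v=-0.009, θ=0.004, ω=-0.004
apply F[29]=+0.072 → step 30: x=-0.021, v=-0.008, θ=0.004, ω=-0.004
apply F[30]=+0.070 → step 31: x=-0.021, v=-0.007, θ=0.004, ω=-0.004
apply F[31]=+0.067 → step 32: x=-0.022, v=-0.006, θ=0.004, ω=-0.005
apply F[32]=+0.065 → step 33: x=-0.022, v=-0.005, θ=0.004, ω=-0.005
apply F[33]=+0.062 → step 34: x=-0.022, v=-0.004, θ=0.004, ω=-0.005
apply F[34]=+0.060 → step 35: x=-0.022, v=-0.004, θ=0.004, ω=-0.005
apply F[35]=+0.058 → step 36: x=-0.022, v=-0.003, θ=0.004, ω=-0.005
apply F[36]=+0.056 → step 37: x=-0.022, v=-0.002, θ=0.003, ω=-0.005
apply F[37]=+0.054 → step 38: x=-0.022, v=-0.001, θ=0.003, ω=-0.005
apply F[38]=+0.052 → step 39: x=-0.022, v=-0.001, θ=0.003, ω=-0.005

Answer: x=-0.022, v=-0.001, θ=0.003, ω=-0.005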